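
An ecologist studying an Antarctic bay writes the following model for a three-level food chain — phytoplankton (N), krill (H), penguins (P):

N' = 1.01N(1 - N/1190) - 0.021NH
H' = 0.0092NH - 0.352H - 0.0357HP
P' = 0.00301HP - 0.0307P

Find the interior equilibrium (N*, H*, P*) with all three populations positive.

From dP/dt = 0: 0.00301H* = 0.0307, so H* = 10.2.
From dN/dt = 0: 1.01(1 - N*/1190) = 0.021·10.2, giving N* = 1190·(1 - 0.212) = 938.
From dH/dt = 0: 0.0092·938 - 0.352 = 0.0357P*, so P* = 8.27/0.0357 = 232.

N* ≈ 938, H* ≈ 10.2, P* ≈ 232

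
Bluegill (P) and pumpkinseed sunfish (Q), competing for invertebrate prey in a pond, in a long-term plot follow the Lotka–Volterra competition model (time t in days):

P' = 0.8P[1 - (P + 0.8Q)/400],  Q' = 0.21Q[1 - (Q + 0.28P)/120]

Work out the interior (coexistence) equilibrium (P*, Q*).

Setting both brackets to zero gives the nullclines P + 0.8Q = 400 and 0.28P + Q = 120.
Substituting Q = 120 - 0.28P into the first: P(1 - 0.8·0.28) = 400 - 0.8·120.
So P* = 304/0.776 = 392, and then Q* = 120 - 0.28·392 = 10.3.

P* ≈ 392, Q* ≈ 10.3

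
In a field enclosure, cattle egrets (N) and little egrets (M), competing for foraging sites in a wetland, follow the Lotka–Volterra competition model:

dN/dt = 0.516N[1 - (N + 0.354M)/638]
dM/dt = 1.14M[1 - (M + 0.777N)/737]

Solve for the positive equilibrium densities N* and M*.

Setting both brackets to zero gives the nullclines N + 0.354M = 638 and 0.777N + M = 737.
Substituting M = 737 - 0.777N into the first: N(1 - 0.354·0.777) = 638 - 0.354·737.
So N* = 377/0.725 = 520, and then M* = 737 - 0.777·520 = 333.

N* ≈ 520, M* ≈ 333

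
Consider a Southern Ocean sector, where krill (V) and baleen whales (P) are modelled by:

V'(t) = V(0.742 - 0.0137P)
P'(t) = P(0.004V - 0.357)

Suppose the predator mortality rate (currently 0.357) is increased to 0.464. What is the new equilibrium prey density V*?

V* ≈ 116

At the interior fixed point, setting dP/dt = 0 with P > 0 fixes V* = (predator death rate)/(VP coefficient) — independent of the other coefficients.
With the change, V* = 0.464/0.004 = 116; it rises from 89.2.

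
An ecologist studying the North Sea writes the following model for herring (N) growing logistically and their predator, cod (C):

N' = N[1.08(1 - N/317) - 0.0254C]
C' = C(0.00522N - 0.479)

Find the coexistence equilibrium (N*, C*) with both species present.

N* ≈ 91.8, C* ≈ 30.2

From dC/dt = 0 with C > 0: 0.00522N* = 0.479, so N* = 91.8.
Substitute into dN/dt = 0: 1.08(1 - 91.8/317) = 0.0254C*.
The bracket is 0.711, giving C* = 0.767/0.0254 = 30.2.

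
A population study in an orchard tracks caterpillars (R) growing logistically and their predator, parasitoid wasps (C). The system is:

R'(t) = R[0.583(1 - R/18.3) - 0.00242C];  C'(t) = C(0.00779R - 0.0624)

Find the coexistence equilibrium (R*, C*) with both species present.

From dC/dt = 0 with C > 0: 0.00779R* = 0.0624, so R* = 8.01.
Substitute into dR/dt = 0: 0.583(1 - 8.01/18.3) = 0.00242C*.
The bracket is 0.562, giving C* = 0.328/0.00242 = 135.

R* ≈ 8.01, C* ≈ 135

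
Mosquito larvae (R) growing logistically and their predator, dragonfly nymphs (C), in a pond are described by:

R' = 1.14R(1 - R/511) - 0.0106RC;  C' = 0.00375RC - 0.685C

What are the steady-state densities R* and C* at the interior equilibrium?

From dC/dt = 0 with C > 0: 0.00375R* = 0.685, so R* = 183.
Substitute into dR/dt = 0: 1.14(1 - 183/511) = 0.0106C*.
The bracket is 0.643, giving C* = 0.732/0.0106 = 69.1.

R* ≈ 183, C* ≈ 69.1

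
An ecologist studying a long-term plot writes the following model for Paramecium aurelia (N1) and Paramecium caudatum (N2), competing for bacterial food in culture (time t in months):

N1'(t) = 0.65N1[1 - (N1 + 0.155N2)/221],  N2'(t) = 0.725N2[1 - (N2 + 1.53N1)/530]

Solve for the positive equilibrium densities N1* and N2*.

Setting both brackets to zero gives the nullclines N1 + 0.155N2 = 221 and 1.53N1 + N2 = 530.
Substituting N2 = 530 - 1.53N1 into the first: N1(1 - 0.155·1.53) = 221 - 0.155·530.
So N1* = 139/0.763 = 182, and then N2* = 530 - 1.53·182 = 252.

N1* ≈ 182, N2* ≈ 252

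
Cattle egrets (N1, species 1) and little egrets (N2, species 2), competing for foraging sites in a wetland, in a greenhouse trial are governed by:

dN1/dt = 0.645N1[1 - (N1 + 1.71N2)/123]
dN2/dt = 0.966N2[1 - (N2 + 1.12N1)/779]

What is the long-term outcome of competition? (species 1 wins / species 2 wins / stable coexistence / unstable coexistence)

Compare the nullcline intercepts: K1/α12 = 123/1.71 = 71.9 < K2 = 779; K2/α21 = 779/1.12 = 696 > K1 = 123.
Since the inequalities point opposite ways, species 2 can invade but species 1 cannot.

species 2 excludes species 1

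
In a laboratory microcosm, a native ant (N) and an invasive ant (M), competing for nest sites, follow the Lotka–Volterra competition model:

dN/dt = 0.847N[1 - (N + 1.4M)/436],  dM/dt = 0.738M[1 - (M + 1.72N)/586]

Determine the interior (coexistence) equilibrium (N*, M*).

N* ≈ 273, M* ≈ 116

Setting both brackets to zero gives the nullclines N + 1.4M = 436 and 1.72N + M = 586.
Substituting M = 586 - 1.72N into the first: N(1 - 1.4·1.72) = 436 - 1.4·586.
So N* = -384/-1.41 = 273, and then M* = 586 - 1.72·273 = 116.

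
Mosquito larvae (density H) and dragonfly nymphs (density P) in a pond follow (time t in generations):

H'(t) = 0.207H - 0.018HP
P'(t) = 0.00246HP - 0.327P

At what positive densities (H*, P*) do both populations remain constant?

Set dP/dt = 0 with P > 0: 0.00246H - 0.327 = 0, so H* = 0.327/0.00246 = 133.
Set dH/dt = 0 with H > 0: 0.207 - 0.018P = 0, so P* = 0.207/0.018 = 11.5.

H* ≈ 133, P* ≈ 11.5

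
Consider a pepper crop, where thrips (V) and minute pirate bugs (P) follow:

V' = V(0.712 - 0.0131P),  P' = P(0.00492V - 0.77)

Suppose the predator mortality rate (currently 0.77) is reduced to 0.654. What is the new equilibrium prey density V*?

At the interior fixed point, setting dP/dt = 0 with P > 0 fixes V* = (predator death rate)/(VP coefficient) — independent of the other coefficients.
With the change, V* = 0.654/0.00492 = 133; it falls from 157.

V* ≈ 133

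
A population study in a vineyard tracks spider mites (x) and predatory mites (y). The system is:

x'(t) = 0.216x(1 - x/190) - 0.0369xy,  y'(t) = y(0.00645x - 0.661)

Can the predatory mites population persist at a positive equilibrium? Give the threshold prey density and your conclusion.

Threshold x = 102; K > 102, so yes, the predator persists.

The predator equation gives dy/dt > 0 only when x > 0.661/0.00645 = 102.
Without the predator, x → K = 190. Since 190 > 102, the predator can invade and persist.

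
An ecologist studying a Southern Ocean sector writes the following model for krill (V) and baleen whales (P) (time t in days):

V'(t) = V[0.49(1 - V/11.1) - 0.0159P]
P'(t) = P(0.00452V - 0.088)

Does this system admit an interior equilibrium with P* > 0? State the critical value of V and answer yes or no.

Threshold V = 19.5; K < 19.5, so no, the predator goes extinct.

The predator equation gives dP/dt > 0 only when V > 0.088/0.00452 = 19.5.
Without the predator, V → K = 11.1. Since 11.1 < 19.5, the predator cannot invade.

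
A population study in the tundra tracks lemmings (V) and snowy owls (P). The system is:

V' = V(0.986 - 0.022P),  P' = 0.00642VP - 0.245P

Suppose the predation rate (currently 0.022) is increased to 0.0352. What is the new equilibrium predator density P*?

At the interior fixed point, setting dV/dt = 0 with V > 0 fixes P* = (prey growth rate)/(VP coefficient) — independent of the other coefficients.
With the change, P* = 0.986/0.0352 = 28; it falls from 44.8.

P* ≈ 28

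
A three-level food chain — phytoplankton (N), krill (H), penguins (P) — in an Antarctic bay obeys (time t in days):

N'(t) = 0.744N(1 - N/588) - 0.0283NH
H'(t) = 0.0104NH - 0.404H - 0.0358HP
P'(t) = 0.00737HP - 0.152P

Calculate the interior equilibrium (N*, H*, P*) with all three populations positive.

From dP/dt = 0: 0.00737H* = 0.152, so H* = 20.6.
From dN/dt = 0: 0.744(1 - N*/588) = 0.0283·20.6, giving N* = 588·(1 - 0.784) = 127.
From dH/dt = 0: 0.0104·127 - 0.404 = 0.0358P*, so P* = 0.914/0.0358 = 25.5.

N* ≈ 127, H* ≈ 20.6, P* ≈ 25.5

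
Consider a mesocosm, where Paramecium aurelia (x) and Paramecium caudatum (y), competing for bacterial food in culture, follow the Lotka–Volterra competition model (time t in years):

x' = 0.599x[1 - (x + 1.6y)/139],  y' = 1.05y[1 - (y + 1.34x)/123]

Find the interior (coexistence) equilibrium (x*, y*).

Setting both brackets to zero gives the nullclines x + 1.6y = 139 and 1.34x + y = 123.
Substituting y = 123 - 1.34x into the first: x(1 - 1.6·1.34) = 139 - 1.6·123.
So x* = -57.8/-1.14 = 50.5, and then y* = 123 - 1.34·50.5 = 55.3.

x* ≈ 50.5, y* ≈ 55.3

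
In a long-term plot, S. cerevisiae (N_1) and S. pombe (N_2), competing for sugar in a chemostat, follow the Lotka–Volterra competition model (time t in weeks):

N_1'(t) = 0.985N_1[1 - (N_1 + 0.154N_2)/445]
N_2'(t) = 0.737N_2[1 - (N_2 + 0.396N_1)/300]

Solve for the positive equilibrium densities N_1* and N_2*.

Setting both brackets to zero gives the nullclines N_1 + 0.154N_2 = 445 and 0.396N_1 + N_2 = 300.
Substituting N_2 = 300 - 0.396N_1 into the first: N_1(1 - 0.154·0.396) = 445 - 0.154·300.
So N_1* = 399/0.939 = 425, and then N_2* = 300 - 0.396·425 = 132.

N_1* ≈ 425, N_2* ≈ 132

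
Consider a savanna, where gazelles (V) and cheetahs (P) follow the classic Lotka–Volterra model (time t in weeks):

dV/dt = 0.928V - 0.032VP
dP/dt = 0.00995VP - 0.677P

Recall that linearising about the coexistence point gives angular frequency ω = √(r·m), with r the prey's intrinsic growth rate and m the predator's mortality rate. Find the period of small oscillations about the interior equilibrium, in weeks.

Here r = 0.928 and m = 0.677, so r·m = 0.628.
ω = √0.628 = 0.793 per week, hence T = 2π/ω ≈ 7.93 weeks.

T ≈ 7.93 weeks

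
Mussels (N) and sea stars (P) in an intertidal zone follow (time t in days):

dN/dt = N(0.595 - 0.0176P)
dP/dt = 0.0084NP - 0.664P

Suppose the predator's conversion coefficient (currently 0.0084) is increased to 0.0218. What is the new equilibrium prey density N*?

At the interior fixed point, setting dP/dt = 0 with P > 0 fixes N* = (predator death rate)/(NP coefficient) — independent of the other coefficients.
With the change, N* = 0.664/0.0218 = 30.5; it falls from 79.

N* ≈ 30.5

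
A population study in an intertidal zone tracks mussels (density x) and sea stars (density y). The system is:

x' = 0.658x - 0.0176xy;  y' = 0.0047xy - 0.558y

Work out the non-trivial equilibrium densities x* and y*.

x* ≈ 119, y* ≈ 37.4

Set dy/dt = 0 with y > 0: 0.0047x - 0.558 = 0, so x* = 0.558/0.0047 = 119.
Set dx/dt = 0 with x > 0: 0.658 - 0.0176y = 0, so y* = 0.658/0.0176 = 37.4.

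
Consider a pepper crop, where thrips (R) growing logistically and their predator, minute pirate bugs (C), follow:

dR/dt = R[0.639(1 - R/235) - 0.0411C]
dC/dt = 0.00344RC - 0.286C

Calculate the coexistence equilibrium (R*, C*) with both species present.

R* ≈ 83.1, C* ≈ 10

From dC/dt = 0 with C > 0: 0.00344R* = 0.286, so R* = 83.1.
Substitute into dR/dt = 0: 0.639(1 - 83.1/235) = 0.0411C*.
The bracket is 0.646, giving C* = 0.413/0.0411 = 10.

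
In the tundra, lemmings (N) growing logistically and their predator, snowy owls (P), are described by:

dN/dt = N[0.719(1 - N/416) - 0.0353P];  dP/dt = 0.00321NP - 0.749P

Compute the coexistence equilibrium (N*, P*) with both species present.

N* ≈ 233, P* ≈ 8.94

From dP/dt = 0 with P > 0: 0.00321N* = 0.749, so N* = 233.
Substitute into dN/dt = 0: 0.719(1 - 233/416) = 0.0353P*.
The bracket is 0.439, giving P* = 0.316/0.0353 = 8.94.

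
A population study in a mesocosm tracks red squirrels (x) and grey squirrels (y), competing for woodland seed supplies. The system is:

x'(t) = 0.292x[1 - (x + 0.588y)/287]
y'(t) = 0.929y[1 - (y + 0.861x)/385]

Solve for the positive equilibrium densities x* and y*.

Setting both brackets to zero gives the nullclines x + 0.588y = 287 and 0.861x + y = 385.
Substituting y = 385 - 0.861x into the first: x(1 - 0.588·0.861) = 287 - 0.588·385.
So x* = 60.6/0.494 = 123, and then y* = 385 - 0.861·123 = 279.

x* ≈ 123, y* ≈ 279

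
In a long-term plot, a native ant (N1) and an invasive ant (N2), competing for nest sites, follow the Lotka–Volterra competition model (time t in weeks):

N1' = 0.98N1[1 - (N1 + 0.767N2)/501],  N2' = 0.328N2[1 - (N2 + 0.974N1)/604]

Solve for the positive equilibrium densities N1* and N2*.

N1* ≈ 149, N2* ≈ 459

Setting both brackets to zero gives the nullclines N1 + 0.767N2 = 501 and 0.974N1 + N2 = 604.
Substituting N2 = 604 - 0.974N1 into the first: N1(1 - 0.767·0.974) = 501 - 0.767·604.
So N1* = 37.7/0.253 = 149, and then N2* = 604 - 0.974·149 = 459.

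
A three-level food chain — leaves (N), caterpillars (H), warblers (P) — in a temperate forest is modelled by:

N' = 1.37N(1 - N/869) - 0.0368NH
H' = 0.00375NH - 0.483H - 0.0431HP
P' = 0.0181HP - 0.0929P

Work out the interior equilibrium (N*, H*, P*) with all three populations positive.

From dP/dt = 0: 0.0181H* = 0.0929, so H* = 5.13.
From dN/dt = 0: 1.37(1 - N*/869) = 0.0368·5.13, giving N* = 869·(1 - 0.138) = 749.
From dH/dt = 0: 0.00375·749 - 0.483 = 0.0431P*, so P* = 2.33/0.0431 = 54.

N* ≈ 749, H* ≈ 5.13, P* ≈ 54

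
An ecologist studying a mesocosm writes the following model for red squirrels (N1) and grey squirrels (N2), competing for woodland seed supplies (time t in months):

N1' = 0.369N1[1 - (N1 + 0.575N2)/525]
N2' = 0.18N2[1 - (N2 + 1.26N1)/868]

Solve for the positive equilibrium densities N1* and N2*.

Setting both brackets to zero gives the nullclines N1 + 0.575N2 = 525 and 1.26N1 + N2 = 868.
Substituting N2 = 868 - 1.26N1 into the first: N1(1 - 0.575·1.26) = 525 - 0.575·868.
So N1* = 25.9/0.276 = 94, and then N2* = 868 - 1.26·94 = 750.

N1* ≈ 94, N2* ≈ 750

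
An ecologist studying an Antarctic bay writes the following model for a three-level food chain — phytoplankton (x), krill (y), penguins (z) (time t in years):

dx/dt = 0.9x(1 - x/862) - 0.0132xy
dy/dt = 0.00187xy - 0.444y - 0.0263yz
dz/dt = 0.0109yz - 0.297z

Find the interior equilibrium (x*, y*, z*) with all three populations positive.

x* ≈ 518, y* ≈ 27.2, z* ≈ 19.9

From dz/dt = 0: 0.0109y* = 0.297, so y* = 27.2.
From dx/dt = 0: 0.9(1 - x*/862) = 0.0132·27.2, giving x* = 862·(1 - 0.4) = 518.
From dy/dt = 0: 0.00187·518 - 0.444 = 0.0263z*, so z* = 0.524/0.0263 = 19.9.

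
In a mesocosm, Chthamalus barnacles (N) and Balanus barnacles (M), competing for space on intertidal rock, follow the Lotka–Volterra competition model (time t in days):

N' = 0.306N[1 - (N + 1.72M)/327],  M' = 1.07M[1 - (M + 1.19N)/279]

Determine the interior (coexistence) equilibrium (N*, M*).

N* ≈ 146, M* ≈ 105

Setting both brackets to zero gives the nullclines N + 1.72M = 327 and 1.19N + M = 279.
Substituting M = 279 - 1.19N into the first: N(1 - 1.72·1.19) = 327 - 1.72·279.
So N* = -153/-1.05 = 146, and then M* = 279 - 1.19·146 = 105.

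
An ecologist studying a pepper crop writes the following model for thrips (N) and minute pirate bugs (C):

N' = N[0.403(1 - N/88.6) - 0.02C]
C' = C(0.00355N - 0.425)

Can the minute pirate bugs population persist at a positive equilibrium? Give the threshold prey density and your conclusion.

Threshold N = 120; K < 120, so no, the predator goes extinct.

The predator equation gives dC/dt > 0 only when N > 0.425/0.00355 = 120.
Without the predator, N → K = 88.6. Since 88.6 < 120, the predator cannot invade.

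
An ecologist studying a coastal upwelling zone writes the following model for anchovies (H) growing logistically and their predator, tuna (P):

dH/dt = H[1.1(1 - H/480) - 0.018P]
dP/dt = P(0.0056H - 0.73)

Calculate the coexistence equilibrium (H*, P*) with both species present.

H* ≈ 130, P* ≈ 44.5

From dP/dt = 0 with P > 0: 0.0056H* = 0.73, so H* = 130.
Substitute into dH/dt = 0: 1.1(1 - 130/480) = 0.018P*.
The bracket is 0.728, giving P* = 0.801/0.018 = 44.5.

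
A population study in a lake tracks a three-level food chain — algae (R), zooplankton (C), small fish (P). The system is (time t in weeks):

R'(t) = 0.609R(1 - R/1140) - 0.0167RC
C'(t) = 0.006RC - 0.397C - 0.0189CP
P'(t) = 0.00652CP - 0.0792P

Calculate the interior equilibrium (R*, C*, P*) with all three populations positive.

From dP/dt = 0: 0.00652C* = 0.0792, so C* = 12.1.
From dR/dt = 0: 0.609(1 - R*/1140) = 0.0167·12.1, giving R* = 1140·(1 - 0.333) = 760.
From dC/dt = 0: 0.006·760 - 0.397 = 0.0189P*, so P* = 4.16/0.0189 = 220.

R* ≈ 760, C* ≈ 12.1, P* ≈ 220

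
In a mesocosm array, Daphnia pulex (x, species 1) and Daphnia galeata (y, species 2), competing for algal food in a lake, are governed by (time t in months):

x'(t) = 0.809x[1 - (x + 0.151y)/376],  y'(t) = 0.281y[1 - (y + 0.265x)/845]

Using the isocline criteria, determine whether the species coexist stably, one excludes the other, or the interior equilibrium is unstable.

Compare the nullcline intercepts: K1/α12 = 376/0.151 = 2490 > K2 = 845; K2/α21 = 845/0.265 = 3190 > K1 = 376.
Since both inequalities hold, each species can invade when rare, so the interior equilibrium is stable.

stable coexistence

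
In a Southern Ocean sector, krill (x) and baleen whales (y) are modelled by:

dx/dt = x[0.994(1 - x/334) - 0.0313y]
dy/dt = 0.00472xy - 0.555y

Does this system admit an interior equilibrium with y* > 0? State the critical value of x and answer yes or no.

The predator equation gives dy/dt > 0 only when x > 0.555/0.00472 = 118.
Without the predator, x → K = 334. Since 334 > 118, the predator can invade and persist.

Threshold x = 118; K > 118, so yes, the predator persists.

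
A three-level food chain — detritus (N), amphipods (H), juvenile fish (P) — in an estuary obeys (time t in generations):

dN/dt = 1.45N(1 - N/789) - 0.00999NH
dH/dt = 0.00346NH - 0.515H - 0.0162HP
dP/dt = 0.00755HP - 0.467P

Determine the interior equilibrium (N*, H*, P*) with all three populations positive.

From dP/dt = 0: 0.00755H* = 0.467, so H* = 61.9.
From dN/dt = 0: 1.45(1 - N*/789) = 0.00999·61.9, giving N* = 789·(1 - 0.426) = 453.
From dH/dt = 0: 0.00346·453 - 0.515 = 0.0162P*, so P* = 1.05/0.0162 = 64.9.

N* ≈ 453, H* ≈ 61.9, P* ≈ 64.9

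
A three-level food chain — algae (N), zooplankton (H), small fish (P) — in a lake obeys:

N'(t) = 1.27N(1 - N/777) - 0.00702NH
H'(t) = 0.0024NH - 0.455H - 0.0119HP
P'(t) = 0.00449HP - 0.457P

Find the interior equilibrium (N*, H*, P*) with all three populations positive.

From dP/dt = 0: 0.00449H* = 0.457, so H* = 102.
From dN/dt = 0: 1.27(1 - N*/777) = 0.00702·102, giving N* = 777·(1 - 0.563) = 340.
From dH/dt = 0: 0.0024·340 - 0.455 = 0.0119P*, so P* = 0.361/0.0119 = 30.3.

N* ≈ 340, H* ≈ 102, P* ≈ 30.3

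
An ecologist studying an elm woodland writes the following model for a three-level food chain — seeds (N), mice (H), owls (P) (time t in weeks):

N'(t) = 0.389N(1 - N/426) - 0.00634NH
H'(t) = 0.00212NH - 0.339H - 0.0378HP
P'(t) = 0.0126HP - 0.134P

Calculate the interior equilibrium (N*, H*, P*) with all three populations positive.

N* ≈ 352, H* ≈ 10.6, P* ≈ 10.8

From dP/dt = 0: 0.0126H* = 0.134, so H* = 10.6.
From dN/dt = 0: 0.389(1 - N*/426) = 0.00634·10.6, giving N* = 426·(1 - 0.173) = 352.
From dH/dt = 0: 0.00212·352 - 0.339 = 0.0378P*, so P* = 0.408/0.0378 = 10.8.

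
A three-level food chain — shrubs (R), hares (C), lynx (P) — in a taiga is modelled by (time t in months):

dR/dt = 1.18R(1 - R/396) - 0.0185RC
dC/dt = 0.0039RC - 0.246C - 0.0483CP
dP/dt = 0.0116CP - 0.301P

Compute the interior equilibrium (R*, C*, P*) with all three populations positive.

R* ≈ 235, C* ≈ 25.9, P* ≈ 13.9

From dP/dt = 0: 0.0116C* = 0.301, so C* = 25.9.
From dR/dt = 0: 1.18(1 - R*/396) = 0.0185·25.9, giving R* = 396·(1 - 0.407) = 235.
From dC/dt = 0: 0.0039·235 - 0.246 = 0.0483P*, so P* = 0.67/0.0483 = 13.9.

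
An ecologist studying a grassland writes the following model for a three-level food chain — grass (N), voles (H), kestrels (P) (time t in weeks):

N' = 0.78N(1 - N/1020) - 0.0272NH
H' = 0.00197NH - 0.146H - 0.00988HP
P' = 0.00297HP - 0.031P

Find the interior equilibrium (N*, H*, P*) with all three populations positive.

N* ≈ 649, H* ≈ 10.4, P* ≈ 115

From dP/dt = 0: 0.00297H* = 0.031, so H* = 10.4.
From dN/dt = 0: 0.78(1 - N*/1020) = 0.0272·10.4, giving N* = 1020·(1 - 0.364) = 649.
From dH/dt = 0: 0.00197·649 - 0.146 = 0.00988P*, so P* = 1.13/0.00988 = 115.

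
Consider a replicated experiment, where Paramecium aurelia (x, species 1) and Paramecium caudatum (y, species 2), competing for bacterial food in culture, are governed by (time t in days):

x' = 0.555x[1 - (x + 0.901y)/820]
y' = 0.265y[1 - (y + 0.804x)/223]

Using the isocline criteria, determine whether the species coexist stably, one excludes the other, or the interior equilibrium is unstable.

Compare the nullcline intercepts: K1/α12 = 820/0.901 = 910 > K2 = 223; K2/α21 = 223/0.804 = 277 < K1 = 820.
Since the inequalities point opposite ways, species 1 can invade but species 2 cannot.

species 1 excludes species 2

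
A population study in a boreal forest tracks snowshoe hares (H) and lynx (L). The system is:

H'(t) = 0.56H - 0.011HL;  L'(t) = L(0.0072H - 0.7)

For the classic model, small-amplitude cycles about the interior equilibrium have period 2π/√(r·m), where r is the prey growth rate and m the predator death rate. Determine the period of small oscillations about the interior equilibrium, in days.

T ≈ 10 days

Here r = 0.56 and m = 0.7, so r·m = 0.392.
ω = √0.392 = 0.626 per day, hence T = 2π/ω ≈ 10 days.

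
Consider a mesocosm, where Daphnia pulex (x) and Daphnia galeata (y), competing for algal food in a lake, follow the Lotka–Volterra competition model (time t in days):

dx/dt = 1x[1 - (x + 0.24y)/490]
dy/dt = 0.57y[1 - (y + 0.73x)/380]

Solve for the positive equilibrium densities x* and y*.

x* ≈ 484, y* ≈ 27

Setting both brackets to zero gives the nullclines x + 0.24y = 490 and 0.73x + y = 380.
Substituting y = 380 - 0.73x into the first: x(1 - 0.24·0.73) = 490 - 0.24·380.
So x* = 399/0.825 = 484, and then y* = 380 - 0.73·484 = 27.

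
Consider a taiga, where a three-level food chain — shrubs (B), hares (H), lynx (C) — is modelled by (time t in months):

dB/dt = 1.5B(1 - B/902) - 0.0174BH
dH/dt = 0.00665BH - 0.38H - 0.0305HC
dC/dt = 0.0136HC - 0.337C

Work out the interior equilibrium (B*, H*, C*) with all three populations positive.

From dC/dt = 0: 0.0136H* = 0.337, so H* = 24.8.
From dB/dt = 0: 1.5(1 - B*/902) = 0.0174·24.8, giving B* = 902·(1 - 0.287) = 643.
From dH/dt = 0: 0.00665·643 - 0.38 = 0.0305C*, so C* = 3.89/0.0305 = 128.

B* ≈ 643, H* ≈ 24.8, C* ≈ 128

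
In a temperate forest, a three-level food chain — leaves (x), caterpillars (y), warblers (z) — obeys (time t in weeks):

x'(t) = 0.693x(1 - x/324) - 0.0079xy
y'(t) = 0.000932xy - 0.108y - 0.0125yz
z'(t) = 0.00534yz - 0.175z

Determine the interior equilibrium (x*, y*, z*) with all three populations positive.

From dz/dt = 0: 0.00534y* = 0.175, so y* = 32.8.
From dx/dt = 0: 0.693(1 - x*/324) = 0.0079·32.8, giving x* = 324·(1 - 0.374) = 203.
From dy/dt = 0: 0.000932·203 - 0.108 = 0.0125z*, so z* = 0.0812/0.0125 = 6.49.

x* ≈ 203, y* ≈ 32.8, z* ≈ 6.49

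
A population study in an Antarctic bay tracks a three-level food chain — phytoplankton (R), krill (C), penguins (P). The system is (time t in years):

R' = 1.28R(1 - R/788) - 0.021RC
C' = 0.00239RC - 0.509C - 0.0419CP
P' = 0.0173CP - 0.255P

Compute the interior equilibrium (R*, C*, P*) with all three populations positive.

From dP/dt = 0: 0.0173C* = 0.255, so C* = 14.7.
From dR/dt = 0: 1.28(1 - R*/788) = 0.021·14.7, giving R* = 788·(1 - 0.242) = 597.
From dC/dt = 0: 0.00239·597 - 0.509 = 0.0419P*, so P* = 0.919/0.0419 = 21.9.

R* ≈ 597, C* ≈ 14.7, P* ≈ 21.9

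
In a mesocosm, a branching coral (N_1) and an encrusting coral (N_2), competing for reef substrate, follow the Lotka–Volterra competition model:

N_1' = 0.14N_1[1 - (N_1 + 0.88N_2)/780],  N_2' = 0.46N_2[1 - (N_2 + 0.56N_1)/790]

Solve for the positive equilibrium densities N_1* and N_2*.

N_1* ≈ 167, N_2* ≈ 696

Setting both brackets to zero gives the nullclines N_1 + 0.88N_2 = 780 and 0.56N_1 + N_2 = 790.
Substituting N_2 = 790 - 0.56N_1 into the first: N_1(1 - 0.88·0.56) = 780 - 0.88·790.
So N_1* = 84.8/0.507 = 167, and then N_2* = 790 - 0.56·167 = 696.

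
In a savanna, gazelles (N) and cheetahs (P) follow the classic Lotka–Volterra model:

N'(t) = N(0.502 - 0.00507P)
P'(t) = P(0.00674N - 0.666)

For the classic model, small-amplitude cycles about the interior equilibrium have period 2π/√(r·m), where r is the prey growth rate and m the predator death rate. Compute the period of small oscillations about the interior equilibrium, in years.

Here r = 0.502 and m = 0.666, so r·m = 0.334.
ω = √0.334 = 0.578 per year, hence T = 2π/ω ≈ 10.9 years.

T ≈ 10.9 years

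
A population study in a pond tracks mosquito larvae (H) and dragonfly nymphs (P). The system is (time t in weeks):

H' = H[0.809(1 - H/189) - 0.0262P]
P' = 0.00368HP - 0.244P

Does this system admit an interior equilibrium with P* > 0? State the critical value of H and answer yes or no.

The predator equation gives dP/dt > 0 only when H > 0.244/0.00368 = 66.3.
Without the predator, H → K = 189. Since 189 > 66.3, the predator can invade and persist.

Threshold H = 66.3; K > 66.3, so yes, the predator persists.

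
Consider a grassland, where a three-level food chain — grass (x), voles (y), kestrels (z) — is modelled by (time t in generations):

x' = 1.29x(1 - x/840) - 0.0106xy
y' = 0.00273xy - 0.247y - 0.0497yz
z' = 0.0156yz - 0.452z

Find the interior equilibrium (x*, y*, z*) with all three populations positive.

x* ≈ 640, y* ≈ 29, z* ≈ 30.2

From dz/dt = 0: 0.0156y* = 0.452, so y* = 29.
From dx/dt = 0: 1.29(1 - x*/840) = 0.0106·29, giving x* = 840·(1 - 0.238) = 640.
From dy/dt = 0: 0.00273·640 - 0.247 = 0.0497z*, so z* = 1.5/0.0497 = 30.2.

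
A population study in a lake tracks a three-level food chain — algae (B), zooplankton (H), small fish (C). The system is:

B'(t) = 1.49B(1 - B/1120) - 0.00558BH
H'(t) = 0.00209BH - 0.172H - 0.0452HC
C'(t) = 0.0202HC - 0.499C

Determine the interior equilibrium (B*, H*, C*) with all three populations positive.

B* ≈ 1020, H* ≈ 24.7, C* ≈ 43.2

From dC/dt = 0: 0.0202H* = 0.499, so H* = 24.7.
From dB/dt = 0: 1.49(1 - B*/1120) = 0.00558·24.7, giving B* = 1120·(1 - 0.0925) = 1020.
From dH/dt = 0: 0.00209·1020 - 0.172 = 0.0452C*, so C* = 1.95/0.0452 = 43.2.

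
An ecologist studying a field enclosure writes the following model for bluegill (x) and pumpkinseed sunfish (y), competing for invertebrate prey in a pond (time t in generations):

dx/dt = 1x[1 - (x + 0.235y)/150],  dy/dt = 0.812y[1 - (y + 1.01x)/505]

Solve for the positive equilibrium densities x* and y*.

x* ≈ 41.1, y* ≈ 464

Setting both brackets to zero gives the nullclines x + 0.235y = 150 and 1.01x + y = 505.
Substituting y = 505 - 1.01x into the first: x(1 - 0.235·1.01) = 150 - 0.235·505.
So x* = 31.3/0.763 = 41.1, and then y* = 505 - 1.01·41.1 = 464.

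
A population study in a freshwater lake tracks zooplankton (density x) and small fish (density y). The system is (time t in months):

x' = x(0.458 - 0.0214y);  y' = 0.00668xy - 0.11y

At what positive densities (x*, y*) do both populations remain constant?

Set dy/dt = 0 with y > 0: 0.00668x - 0.11 = 0, so x* = 0.11/0.00668 = 16.5.
Set dx/dt = 0 with x > 0: 0.458 - 0.0214y = 0, so y* = 0.458/0.0214 = 21.4.

x* ≈ 16.5, y* ≈ 21.4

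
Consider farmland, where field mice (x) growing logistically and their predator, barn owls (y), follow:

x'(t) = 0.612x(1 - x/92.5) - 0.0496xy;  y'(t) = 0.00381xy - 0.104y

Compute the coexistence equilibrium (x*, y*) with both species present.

x* ≈ 27.3, y* ≈ 8.7

From dy/dt = 0 with y > 0: 0.00381x* = 0.104, so x* = 27.3.
Substitute into dx/dt = 0: 0.612(1 - 27.3/92.5) = 0.0496y*.
The bracket is 0.705, giving y* = 0.431/0.0496 = 8.7.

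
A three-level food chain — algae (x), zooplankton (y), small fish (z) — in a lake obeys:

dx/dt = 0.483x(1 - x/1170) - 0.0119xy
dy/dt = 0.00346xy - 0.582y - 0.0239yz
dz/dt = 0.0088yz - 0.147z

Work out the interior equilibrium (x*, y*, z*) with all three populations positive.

x* ≈ 688, y* ≈ 16.7, z* ≈ 75.3

From dz/dt = 0: 0.0088y* = 0.147, so y* = 16.7.
From dx/dt = 0: 0.483(1 - x*/1170) = 0.0119·16.7, giving x* = 1170·(1 - 0.412) = 688.
From dy/dt = 0: 0.00346·688 - 0.582 = 0.0239z*, so z* = 1.8/0.0239 = 75.3.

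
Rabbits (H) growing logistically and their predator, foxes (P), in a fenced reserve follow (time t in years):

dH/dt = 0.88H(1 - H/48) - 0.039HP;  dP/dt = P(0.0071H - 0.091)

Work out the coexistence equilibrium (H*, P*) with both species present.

H* ≈ 12.8, P* ≈ 16.5

From dP/dt = 0 with P > 0: 0.0071H* = 0.091, so H* = 12.8.
Substitute into dH/dt = 0: 0.88(1 - 12.8/48) = 0.039P*.
The bracket is 0.733, giving P* = 0.645/0.039 = 16.5.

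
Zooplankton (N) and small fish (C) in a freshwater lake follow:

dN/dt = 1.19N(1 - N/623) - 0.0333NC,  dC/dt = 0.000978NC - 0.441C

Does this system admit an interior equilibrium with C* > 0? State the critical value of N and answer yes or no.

Threshold N = 451; K > 451, so yes, the predator persists.

The predator equation gives dC/dt > 0 only when N > 0.441/0.000978 = 451.
Without the predator, N → K = 623. Since 623 > 451, the predator can invade and persist.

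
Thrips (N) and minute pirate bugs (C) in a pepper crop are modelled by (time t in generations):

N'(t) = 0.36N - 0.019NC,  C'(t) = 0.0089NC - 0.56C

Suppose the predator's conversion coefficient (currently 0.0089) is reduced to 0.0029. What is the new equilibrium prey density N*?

At the interior fixed point, setting dC/dt = 0 with C > 0 fixes N* = (predator death rate)/(NC coefficient) — independent of the other coefficients.
With the change, N* = 0.56/0.0029 = 193; it rises from 62.9.

N* ≈ 193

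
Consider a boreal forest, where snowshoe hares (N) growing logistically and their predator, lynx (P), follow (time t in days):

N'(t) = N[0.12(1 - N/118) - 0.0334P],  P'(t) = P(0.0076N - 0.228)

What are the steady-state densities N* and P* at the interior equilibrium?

N* ≈ 30, P* ≈ 2.68

From dP/dt = 0 with P > 0: 0.0076N* = 0.228, so N* = 30.
Substitute into dN/dt = 0: 0.12(1 - 30/118) = 0.0334P*.
The bracket is 0.746, giving P* = 0.0895/0.0334 = 2.68.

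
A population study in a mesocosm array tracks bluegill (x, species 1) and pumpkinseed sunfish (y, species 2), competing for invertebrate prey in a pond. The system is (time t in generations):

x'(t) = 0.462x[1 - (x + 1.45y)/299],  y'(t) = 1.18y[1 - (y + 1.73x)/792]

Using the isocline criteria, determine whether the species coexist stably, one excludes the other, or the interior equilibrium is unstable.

species 2 excludes species 1

Compare the nullcline intercepts: K1/α12 = 299/1.45 = 206 < K2 = 792; K2/α21 = 792/1.73 = 458 > K1 = 299.
Since the inequalities point opposite ways, species 2 can invade but species 1 cannot.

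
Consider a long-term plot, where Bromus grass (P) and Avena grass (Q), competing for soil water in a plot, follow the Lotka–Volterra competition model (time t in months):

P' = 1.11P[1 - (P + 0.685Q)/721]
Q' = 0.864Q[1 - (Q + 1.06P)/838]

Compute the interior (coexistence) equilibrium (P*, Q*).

Setting both brackets to zero gives the nullclines P + 0.685Q = 721 and 1.06P + Q = 838.
Substituting Q = 838 - 1.06P into the first: P(1 - 0.685·1.06) = 721 - 0.685·838.
So P* = 147/0.274 = 537, and then Q* = 838 - 1.06·537 = 269.

P* ≈ 537, Q* ≈ 269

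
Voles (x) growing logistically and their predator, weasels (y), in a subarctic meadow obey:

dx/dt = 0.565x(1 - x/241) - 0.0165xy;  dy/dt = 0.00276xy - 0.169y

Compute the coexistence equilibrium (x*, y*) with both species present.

From dy/dt = 0 with y > 0: 0.00276x* = 0.169, so x* = 61.2.
Substitute into dx/dt = 0: 0.565(1 - 61.2/241) = 0.0165y*.
The bracket is 0.746, giving y* = 0.421/0.0165 = 25.5.

x* ≈ 61.2, y* ≈ 25.5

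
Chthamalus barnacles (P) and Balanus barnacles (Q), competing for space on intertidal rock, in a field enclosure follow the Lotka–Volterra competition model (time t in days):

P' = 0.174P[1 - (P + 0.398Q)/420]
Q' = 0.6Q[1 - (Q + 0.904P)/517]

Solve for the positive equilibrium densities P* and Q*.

Setting both brackets to zero gives the nullclines P + 0.398Q = 420 and 0.904P + Q = 517.
Substituting Q = 517 - 0.904P into the first: P(1 - 0.398·0.904) = 420 - 0.398·517.
So P* = 214/0.64 = 335, and then Q* = 517 - 0.904·335 = 214.

P* ≈ 335, Q* ≈ 214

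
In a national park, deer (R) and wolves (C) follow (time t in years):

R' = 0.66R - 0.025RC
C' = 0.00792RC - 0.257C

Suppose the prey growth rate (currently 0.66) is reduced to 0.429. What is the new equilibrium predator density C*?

C* ≈ 17.2

At the interior fixed point, setting dR/dt = 0 with R > 0 fixes C* = (prey growth rate)/(RC coefficient) — independent of the other coefficients.
With the change, C* = 0.429/0.025 = 17.2; it falls from 26.4.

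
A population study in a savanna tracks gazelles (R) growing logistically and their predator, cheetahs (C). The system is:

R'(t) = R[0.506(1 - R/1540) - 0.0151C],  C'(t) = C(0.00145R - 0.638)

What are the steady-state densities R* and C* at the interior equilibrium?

From dC/dt = 0 with C > 0: 0.00145R* = 0.638, so R* = 440.
Substitute into dR/dt = 0: 0.506(1 - 440/1540) = 0.0151C*.
The bracket is 0.714, giving C* = 0.361/0.0151 = 23.9.

R* ≈ 440, C* ≈ 23.9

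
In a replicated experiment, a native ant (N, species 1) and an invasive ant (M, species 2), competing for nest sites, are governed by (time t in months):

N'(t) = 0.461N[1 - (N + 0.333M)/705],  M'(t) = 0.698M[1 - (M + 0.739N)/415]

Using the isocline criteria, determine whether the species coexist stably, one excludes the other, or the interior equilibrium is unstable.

Compare the nullcline intercepts: K1/α12 = 705/0.333 = 2120 > K2 = 415; K2/α21 = 415/0.739 = 562 < K1 = 705.
Since the inequalities point opposite ways, species 1 can invade but species 2 cannot.

species 1 excludes species 2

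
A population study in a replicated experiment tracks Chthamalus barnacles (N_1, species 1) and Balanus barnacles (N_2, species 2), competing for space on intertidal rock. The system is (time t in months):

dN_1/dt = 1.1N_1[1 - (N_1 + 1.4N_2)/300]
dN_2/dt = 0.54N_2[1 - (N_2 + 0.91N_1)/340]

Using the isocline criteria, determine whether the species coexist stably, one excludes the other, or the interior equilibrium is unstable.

Compare the nullcline intercepts: K1/α12 = 300/1.4 = 214 < K2 = 340; K2/α21 = 340/0.91 = 374 > K1 = 300.
Since the inequalities point opposite ways, species 2 can invade but species 1 cannot.

species 2 excludes species 1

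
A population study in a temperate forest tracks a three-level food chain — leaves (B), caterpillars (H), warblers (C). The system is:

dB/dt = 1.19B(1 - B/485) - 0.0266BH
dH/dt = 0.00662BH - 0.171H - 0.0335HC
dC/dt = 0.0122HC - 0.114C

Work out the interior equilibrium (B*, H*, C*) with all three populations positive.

From dC/dt = 0: 0.0122H* = 0.114, so H* = 9.34.
From dB/dt = 0: 1.19(1 - B*/485) = 0.0266·9.34, giving B* = 485·(1 - 0.209) = 384.
From dH/dt = 0: 0.00662·384 - 0.171 = 0.0335C*, so C* = 2.37/0.0335 = 70.7.

B* ≈ 384, H* ≈ 9.34, C* ≈ 70.7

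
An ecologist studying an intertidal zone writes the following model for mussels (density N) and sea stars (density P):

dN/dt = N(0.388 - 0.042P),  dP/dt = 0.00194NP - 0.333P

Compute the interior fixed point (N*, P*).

N* ≈ 172, P* ≈ 9.24

Set dP/dt = 0 with P > 0: 0.00194N - 0.333 = 0, so N* = 0.333/0.00194 = 172.
Set dN/dt = 0 with N > 0: 0.388 - 0.042P = 0, so P* = 0.388/0.042 = 9.24.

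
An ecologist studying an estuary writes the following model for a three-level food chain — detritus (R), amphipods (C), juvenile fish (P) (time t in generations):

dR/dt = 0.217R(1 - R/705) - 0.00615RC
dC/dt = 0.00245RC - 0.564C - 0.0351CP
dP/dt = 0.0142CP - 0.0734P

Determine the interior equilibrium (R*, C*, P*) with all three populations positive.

From dP/dt = 0: 0.0142C* = 0.0734, so C* = 5.17.
From dR/dt = 0: 0.217(1 - R*/705) = 0.00615·5.17, giving R* = 705·(1 - 0.146) = 602.
From dC/dt = 0: 0.00245·602 - 0.564 = 0.0351P*, so P* = 0.91/0.0351 = 25.9.

R* ≈ 602, C* ≈ 5.17, P* ≈ 25.9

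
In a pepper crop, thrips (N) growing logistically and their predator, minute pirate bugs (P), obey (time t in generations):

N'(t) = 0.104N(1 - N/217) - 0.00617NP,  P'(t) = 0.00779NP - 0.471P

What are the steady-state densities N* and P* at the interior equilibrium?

N* ≈ 60.5, P* ≈ 12.2

From dP/dt = 0 with P > 0: 0.00779N* = 0.471, so N* = 60.5.
Substitute into dN/dt = 0: 0.104(1 - 60.5/217) = 0.00617P*.
The bracket is 0.721, giving P* = 0.075/0.00617 = 12.2.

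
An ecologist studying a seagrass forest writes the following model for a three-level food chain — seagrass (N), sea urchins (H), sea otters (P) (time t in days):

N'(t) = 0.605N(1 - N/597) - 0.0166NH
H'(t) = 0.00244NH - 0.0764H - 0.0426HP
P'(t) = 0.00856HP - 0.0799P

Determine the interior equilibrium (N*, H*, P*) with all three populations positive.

N* ≈ 444, H* ≈ 9.33, P* ≈ 23.6

From dP/dt = 0: 0.00856H* = 0.0799, so H* = 9.33.
From dN/dt = 0: 0.605(1 - N*/597) = 0.0166·9.33, giving N* = 597·(1 - 0.256) = 444.
From dH/dt = 0: 0.00244·444 - 0.0764 = 0.0426P*, so P* = 1.01/0.0426 = 23.6.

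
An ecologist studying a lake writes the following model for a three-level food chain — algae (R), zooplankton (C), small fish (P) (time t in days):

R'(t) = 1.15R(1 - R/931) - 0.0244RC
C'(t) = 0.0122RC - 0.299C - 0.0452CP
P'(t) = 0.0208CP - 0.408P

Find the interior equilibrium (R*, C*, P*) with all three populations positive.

R* ≈ 544, C* ≈ 19.6, P* ≈ 140

From dP/dt = 0: 0.0208C* = 0.408, so C* = 19.6.
From dR/dt = 0: 1.15(1 - R*/931) = 0.0244·19.6, giving R* = 931·(1 - 0.416) = 544.
From dC/dt = 0: 0.0122·544 - 0.299 = 0.0452P*, so P* = 6.33/0.0452 = 140.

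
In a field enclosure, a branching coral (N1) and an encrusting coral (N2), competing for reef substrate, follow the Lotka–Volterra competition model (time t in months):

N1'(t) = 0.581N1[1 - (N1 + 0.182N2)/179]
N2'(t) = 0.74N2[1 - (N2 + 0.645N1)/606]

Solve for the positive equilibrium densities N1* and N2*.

N1* ≈ 77.8, N2* ≈ 556

Setting both brackets to zero gives the nullclines N1 + 0.182N2 = 179 and 0.645N1 + N2 = 606.
Substituting N2 = 606 - 0.645N1 into the first: N1(1 - 0.182·0.645) = 179 - 0.182·606.
So N1* = 68.7/0.883 = 77.8, and then N2* = 606 - 0.645·77.8 = 556.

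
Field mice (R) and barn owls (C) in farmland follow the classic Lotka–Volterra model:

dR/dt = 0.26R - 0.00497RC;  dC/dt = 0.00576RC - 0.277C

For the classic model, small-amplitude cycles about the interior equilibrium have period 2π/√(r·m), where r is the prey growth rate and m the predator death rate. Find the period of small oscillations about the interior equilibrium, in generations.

Here r = 0.26 and m = 0.277, so r·m = 0.072.
ω = √0.072 = 0.268 per generation, hence T = 2π/ω ≈ 23.4 generations.

T ≈ 23.4 generations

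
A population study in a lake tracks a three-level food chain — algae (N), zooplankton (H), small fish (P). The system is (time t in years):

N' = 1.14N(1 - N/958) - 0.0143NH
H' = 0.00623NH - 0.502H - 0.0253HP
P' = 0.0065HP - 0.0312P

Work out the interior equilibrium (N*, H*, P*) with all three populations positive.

From dP/dt = 0: 0.0065H* = 0.0312, so H* = 4.8.
From dN/dt = 0: 1.14(1 - N*/958) = 0.0143·4.8, giving N* = 958·(1 - 0.0602) = 900.
From dH/dt = 0: 0.00623·900 - 0.502 = 0.0253P*, so P* = 5.11/0.0253 = 202.

N* ≈ 900, H* ≈ 4.8, P* ≈ 202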